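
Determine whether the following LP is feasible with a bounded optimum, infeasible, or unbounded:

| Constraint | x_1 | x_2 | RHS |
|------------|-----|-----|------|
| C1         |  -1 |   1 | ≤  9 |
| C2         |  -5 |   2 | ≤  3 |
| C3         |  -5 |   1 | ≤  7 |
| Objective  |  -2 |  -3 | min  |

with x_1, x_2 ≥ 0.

Unbounded (objective can decrease without bound)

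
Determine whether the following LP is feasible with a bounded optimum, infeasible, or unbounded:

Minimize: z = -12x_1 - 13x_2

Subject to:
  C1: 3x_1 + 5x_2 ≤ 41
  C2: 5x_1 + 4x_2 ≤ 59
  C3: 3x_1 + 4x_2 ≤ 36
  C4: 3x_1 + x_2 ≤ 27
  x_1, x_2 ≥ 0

Feasible with a bounded optimal solution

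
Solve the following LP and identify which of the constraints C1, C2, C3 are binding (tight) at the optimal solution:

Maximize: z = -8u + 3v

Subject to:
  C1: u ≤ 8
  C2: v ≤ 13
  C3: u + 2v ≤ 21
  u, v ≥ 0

At u = 0, v = 10.5, compute slack b - a·x for each constraint:
  C1: 8 − 0 = 8  (slack)
  C2: 13 − 10.5 = 2.5  (slack)
  C3: 21 − 21 = 0  (binding)

Optimal: u = 0, v = 10.5
Binding: C3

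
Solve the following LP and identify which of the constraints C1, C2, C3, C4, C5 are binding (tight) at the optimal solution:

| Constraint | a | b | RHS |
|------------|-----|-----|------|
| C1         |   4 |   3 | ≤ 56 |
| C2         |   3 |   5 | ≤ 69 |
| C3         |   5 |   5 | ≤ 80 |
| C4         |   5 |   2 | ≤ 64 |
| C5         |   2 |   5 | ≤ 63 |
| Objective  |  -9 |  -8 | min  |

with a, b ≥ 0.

At a = 8, b = 8, compute slack b - a·x for each constraint:
  C1: 56 − 56 = 0  (binding)
  C2: 69 − 64 = 5  (slack)
  C3: 80 − 80 = 0  (binding)
  C4: 64 − 56 = 8  (slack)
  C5: 63 − 56 = 7  (slack)

Optimal: a = 8, b = 8
Binding: C1, C3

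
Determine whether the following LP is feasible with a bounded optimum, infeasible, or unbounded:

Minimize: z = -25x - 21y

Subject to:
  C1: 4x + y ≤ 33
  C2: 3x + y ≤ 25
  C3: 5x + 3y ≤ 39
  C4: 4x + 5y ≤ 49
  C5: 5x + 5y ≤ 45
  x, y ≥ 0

Feasible with a bounded optimal solution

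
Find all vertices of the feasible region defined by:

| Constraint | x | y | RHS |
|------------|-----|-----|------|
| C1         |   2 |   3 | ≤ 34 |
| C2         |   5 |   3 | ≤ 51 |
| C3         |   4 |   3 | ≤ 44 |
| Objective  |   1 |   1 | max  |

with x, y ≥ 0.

(0, 0), (10.2, 0), (7, 5.333), (5, 8), (0, 11.33)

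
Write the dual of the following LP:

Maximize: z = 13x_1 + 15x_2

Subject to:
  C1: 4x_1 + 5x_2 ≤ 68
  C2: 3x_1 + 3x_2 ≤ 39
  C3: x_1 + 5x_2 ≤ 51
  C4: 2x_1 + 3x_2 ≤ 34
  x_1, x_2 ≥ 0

Primal max cᵀx s.t. Ax ≤ b, x ≥ 0  →  Dual min bᵀy s.t. Aᵀy ≥ c, y ≥ 0.

Minimize: z = 68y1 + 39y2 + 51y3 + 34y4

Subject to:
  4y1 + 3y2 + y3 + 2y4 ≥ 13
  5y1 + 3y2 + 5y3 + 3y4 ≥ 15
  y1, y2, y3, y4 ≥ 0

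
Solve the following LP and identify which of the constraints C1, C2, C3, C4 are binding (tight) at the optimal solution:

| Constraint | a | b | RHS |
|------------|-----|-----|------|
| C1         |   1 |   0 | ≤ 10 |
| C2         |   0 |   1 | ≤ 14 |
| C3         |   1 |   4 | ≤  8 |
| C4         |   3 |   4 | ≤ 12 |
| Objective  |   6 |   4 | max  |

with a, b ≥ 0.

At a = 4, b = 0, compute slack b - a·x for each constraint:
  C1: 10 − 4 = 6  (slack)
  C2: 14 − 0 = 14  (slack)
  C3: 8 − 4 = 4  (slack)
  C4: 12 − 12 = 0  (binding)

Optimal: a = 4, b = 0
Binding: C4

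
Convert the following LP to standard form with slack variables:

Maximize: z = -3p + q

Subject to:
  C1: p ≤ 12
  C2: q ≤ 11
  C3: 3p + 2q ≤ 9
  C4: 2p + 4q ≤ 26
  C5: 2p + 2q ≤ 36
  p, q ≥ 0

max z = -3p + q

s.t.
  p + s1 = 12
  q + s2 = 11
  3p + 2q + s3 = 9
  2p + 4q + s4 = 26
  2p + 2q + s5 = 36
  p, q, s1, s2, s3, s4, s5 ≥ 0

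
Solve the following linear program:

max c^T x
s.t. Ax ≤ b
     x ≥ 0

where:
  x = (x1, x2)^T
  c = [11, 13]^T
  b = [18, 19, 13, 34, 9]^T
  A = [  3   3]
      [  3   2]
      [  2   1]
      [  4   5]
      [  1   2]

Evaluate the objective at each vertex of the feasible region:
  z(0, 0) = 0
  z(6, 0) = 66
  z(3, 3) = 72  ←
  z(0, 4.5) = 58.5
The maximum is at x1 = 3, x2 = 3.

x1 = 3, x2 = 3, z = 72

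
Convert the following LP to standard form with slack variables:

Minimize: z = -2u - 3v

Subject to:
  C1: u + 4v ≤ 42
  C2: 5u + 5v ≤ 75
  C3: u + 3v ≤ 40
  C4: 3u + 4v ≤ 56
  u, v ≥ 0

min z = -2u - 3v

s.t.
  u + 4v + s1 = 42
  5u + 5v + s2 = 75
  u + 3v + s3 = 40
  3u + 4v + s4 = 56
  u, v, s1, s2, s3, s4 ≥ 0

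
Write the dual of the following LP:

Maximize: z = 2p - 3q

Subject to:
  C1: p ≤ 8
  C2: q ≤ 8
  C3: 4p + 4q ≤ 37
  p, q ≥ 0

Primal max cᵀx s.t. Ax ≤ b, x ≥ 0  →  Dual min bᵀy s.t. Aᵀy ≥ c, y ≥ 0.

Minimize: z = 8y1 + 8y2 + 37y3

Subject to:
  y1 + 4y3 ≥ 2
  y2 + 4y3 ≥ -3
  y1, y2, y3 ≥ 0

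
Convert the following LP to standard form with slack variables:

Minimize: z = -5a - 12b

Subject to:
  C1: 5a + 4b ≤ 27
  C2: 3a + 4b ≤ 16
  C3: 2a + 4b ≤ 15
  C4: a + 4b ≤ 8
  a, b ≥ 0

min z = -5a - 12b

s.t.
  5a + 4b + s1 = 27
  3a + 4b + s2 = 16
  2a + 4b + s3 = 15
  a + 4b + s4 = 8
  a, b, s1, s2, s3, s4 ≥ 0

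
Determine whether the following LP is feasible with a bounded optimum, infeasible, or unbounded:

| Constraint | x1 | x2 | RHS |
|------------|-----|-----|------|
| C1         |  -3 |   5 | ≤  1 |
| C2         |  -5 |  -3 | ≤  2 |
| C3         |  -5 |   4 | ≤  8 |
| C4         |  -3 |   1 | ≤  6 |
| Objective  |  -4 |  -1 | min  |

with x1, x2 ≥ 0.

Unbounded (objective can decrease without bound)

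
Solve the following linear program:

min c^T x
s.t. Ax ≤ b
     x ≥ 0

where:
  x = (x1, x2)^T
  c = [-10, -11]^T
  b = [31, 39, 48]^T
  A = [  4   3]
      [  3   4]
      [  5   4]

Evaluate the objective at each vertex of the feasible region:
  z(0, 0) = 0
  z(7.75, 0) = -77.5
  z(1, 9) = -109  ←
  z(0, 9.75) = -107.2
The minimum is at x1 = 1, x2 = 9.

x1 = 1, x2 = 9, z = -109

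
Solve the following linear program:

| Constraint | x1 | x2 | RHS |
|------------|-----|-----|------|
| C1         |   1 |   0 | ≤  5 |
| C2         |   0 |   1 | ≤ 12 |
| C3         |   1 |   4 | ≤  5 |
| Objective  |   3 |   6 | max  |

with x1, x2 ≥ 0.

Evaluate the objective at each vertex of the feasible region:
  z(0, 0) = 0
  z(5, 0) = 15  ←
  z(0, 1.25) = 7.5
The maximum is at x1 = 5, x2 = 0.

x1 = 5, x2 = 0, z = 15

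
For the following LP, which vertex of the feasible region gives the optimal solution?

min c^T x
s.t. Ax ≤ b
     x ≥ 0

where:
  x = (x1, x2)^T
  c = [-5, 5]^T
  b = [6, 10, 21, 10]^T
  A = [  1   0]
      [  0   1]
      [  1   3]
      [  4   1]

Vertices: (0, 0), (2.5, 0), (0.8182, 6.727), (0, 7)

Evaluate the objective at each vertex of the feasible region:
  z(0, 0) = 0
  z(2.5, 0) = -12.5  ←
  z(0.8182, 6.727) = 29.55
  z(0, 7) = 35
The minimum is at x1 = 2.5, x2 = 0.

(2.5, 0)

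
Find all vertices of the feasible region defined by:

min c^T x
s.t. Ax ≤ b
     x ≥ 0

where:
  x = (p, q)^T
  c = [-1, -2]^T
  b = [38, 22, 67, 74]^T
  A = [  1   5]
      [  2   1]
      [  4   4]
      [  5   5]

(0, 0), (11, 0), (8, 6), (0, 7.6)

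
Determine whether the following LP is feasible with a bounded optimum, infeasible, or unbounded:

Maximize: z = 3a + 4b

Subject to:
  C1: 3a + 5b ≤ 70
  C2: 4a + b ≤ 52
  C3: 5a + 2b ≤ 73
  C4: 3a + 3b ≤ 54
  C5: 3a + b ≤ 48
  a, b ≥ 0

Feasible with a bounded optimal solution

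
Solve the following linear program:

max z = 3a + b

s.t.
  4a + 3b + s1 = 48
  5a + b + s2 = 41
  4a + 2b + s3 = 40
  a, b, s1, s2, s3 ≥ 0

Evaluate the objective at each vertex of the feasible region:
  z(0, 0) = 0
  z(8.2, 0) = 24.6
  z(7, 6) = 27  ←
  z(6, 8) = 26
  z(0, 16) = 16
The maximum is at a = 7, b = 6.

a = 7, b = 6, z = 27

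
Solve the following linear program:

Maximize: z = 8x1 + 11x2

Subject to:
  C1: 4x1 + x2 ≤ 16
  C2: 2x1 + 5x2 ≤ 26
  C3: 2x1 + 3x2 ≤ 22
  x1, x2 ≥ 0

Evaluate the objective at each vertex of the feasible region:
  z(0, 0) = 0
  z(4, 0) = 32
  z(3, 4) = 68  ←
  z(0, 5.2) = 57.2
The maximum is at x1 = 3, x2 = 4.

x1 = 3, x2 = 4, z = 68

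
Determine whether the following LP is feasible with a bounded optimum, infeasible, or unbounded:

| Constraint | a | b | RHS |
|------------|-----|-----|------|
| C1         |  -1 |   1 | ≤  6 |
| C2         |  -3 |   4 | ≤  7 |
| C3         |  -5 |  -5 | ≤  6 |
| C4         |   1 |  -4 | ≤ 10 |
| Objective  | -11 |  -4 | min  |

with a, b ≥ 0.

Unbounded (objective can decrease without bound)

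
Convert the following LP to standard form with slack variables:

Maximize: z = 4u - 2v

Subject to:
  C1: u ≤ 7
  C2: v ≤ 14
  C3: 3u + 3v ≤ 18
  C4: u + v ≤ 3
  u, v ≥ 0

max z = 4u - 2v

s.t.
  u + s1 = 7
  v + s2 = 14
  3u + 3v + s3 = 18
  u + v + s4 = 3
  u, v, s1, s2, s3, s4 ≥ 0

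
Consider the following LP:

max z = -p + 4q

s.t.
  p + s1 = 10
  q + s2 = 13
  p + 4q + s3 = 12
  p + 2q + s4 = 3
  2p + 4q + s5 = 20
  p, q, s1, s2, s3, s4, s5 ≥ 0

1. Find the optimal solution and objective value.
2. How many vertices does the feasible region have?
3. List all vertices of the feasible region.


1. p = 0, q = 1.5, z = 6
2. 3
3. (0, 0), (3, 0), (0, 1.5)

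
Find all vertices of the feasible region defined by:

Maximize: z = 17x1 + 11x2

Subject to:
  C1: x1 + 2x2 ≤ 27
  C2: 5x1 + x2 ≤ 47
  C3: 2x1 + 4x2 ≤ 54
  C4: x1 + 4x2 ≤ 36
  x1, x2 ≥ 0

(0, 0), (9.4, 0), (8, 7), (0, 9)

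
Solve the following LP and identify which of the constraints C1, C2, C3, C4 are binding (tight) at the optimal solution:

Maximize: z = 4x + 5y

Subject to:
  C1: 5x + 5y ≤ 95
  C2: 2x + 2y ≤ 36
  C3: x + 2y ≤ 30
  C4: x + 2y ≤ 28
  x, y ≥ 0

At x = 8, y = 10, compute slack b - a·x for each constraint:
  C1: 95 − 90 = 5  (slack)
  C2: 36 − 36 = 0  (binding)
  C3: 30 − 28 = 2  (slack)
  C4: 28 − 28 = 0  (binding)

Optimal: x = 8, y = 10
Binding: C2, C4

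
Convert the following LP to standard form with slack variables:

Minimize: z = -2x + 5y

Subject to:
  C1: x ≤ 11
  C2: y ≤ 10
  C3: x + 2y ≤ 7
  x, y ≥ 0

min z = -2x + 5y

s.t.
  x + s1 = 11
  y + s2 = 10
  x + 2y + s3 = 7
  x, y, s1, s2, s3 ≥ 0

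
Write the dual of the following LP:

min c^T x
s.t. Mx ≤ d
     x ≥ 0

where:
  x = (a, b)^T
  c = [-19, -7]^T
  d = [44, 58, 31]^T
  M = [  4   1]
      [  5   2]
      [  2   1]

Primal min cᵀx s.t. Ax ≤ b, x ≥ 0  →  Dual max −bᵀy s.t. Aᵀy ≥ −c, y ≥ 0.

Maximize: z = -44y1 - 58y2 - 31y3

Subject to:
  4y1 + 5y2 + 2y3 ≥ 19
  y1 + 2y2 + y3 ≥ 7
  y1, y2, y3 ≥ 0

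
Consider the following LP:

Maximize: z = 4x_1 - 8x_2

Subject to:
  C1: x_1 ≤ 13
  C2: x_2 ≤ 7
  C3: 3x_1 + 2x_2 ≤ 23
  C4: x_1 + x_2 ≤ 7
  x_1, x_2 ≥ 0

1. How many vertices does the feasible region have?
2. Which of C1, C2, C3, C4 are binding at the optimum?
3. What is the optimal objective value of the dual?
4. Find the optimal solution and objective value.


1. 3
2. C4
3. 28
4. x_1 = 7, x_2 = 0, z = 28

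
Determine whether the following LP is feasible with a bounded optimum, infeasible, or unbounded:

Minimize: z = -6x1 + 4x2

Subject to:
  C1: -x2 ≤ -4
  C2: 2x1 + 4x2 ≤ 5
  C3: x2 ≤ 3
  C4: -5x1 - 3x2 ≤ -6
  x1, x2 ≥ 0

Infeasible (no feasible solution exists)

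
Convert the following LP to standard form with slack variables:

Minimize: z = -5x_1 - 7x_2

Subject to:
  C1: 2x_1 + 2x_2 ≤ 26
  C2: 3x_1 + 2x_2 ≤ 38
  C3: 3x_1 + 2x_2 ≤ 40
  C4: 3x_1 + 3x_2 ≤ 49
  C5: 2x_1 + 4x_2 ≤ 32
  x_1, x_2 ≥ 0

min z = -5x_1 - 7x_2

s.t.
  2x_1 + 2x_2 + s1 = 26
  3x_1 + 2x_2 + s2 = 38
  3x_1 + 2x_2 + s3 = 40
  3x_1 + 3x_2 + s4 = 49
  2x_1 + 4x_2 + s5 = 32
  x_1, x_2, s1, s2, s3, s4, s5 ≥ 0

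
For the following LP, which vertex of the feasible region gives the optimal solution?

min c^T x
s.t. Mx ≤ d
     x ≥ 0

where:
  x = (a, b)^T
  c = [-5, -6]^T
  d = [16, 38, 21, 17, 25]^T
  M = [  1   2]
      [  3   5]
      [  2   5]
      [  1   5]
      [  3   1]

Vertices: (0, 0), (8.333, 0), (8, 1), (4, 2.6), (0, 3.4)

Evaluate the objective at each vertex of the feasible region:
  z(0, 0) = 0
  z(8.333, 0) = -41.67
  z(8, 1) = -46  ←
  z(4, 2.6) = -35.6
  z(0, 3.4) = -20.4
The minimum is at a = 8, b = 1.

(8, 1)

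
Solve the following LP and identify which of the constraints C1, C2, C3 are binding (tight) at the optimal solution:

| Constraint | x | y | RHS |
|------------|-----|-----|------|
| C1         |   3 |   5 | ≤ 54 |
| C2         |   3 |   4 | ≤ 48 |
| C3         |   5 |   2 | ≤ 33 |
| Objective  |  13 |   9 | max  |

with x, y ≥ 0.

At x = 3, y = 9, compute slack b - a·x for each constraint:
  C1: 54 − 54 = 0  (binding)
  C2: 48 − 45 = 3  (slack)
  C3: 33 − 33 = 0  (binding)

Optimal: x = 3, y = 9
Binding: C1, C3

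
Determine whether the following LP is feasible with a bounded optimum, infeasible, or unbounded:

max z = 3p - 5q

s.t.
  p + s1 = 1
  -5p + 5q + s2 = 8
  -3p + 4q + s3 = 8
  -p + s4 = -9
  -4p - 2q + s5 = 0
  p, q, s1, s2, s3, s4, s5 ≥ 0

Infeasible (no feasible solution exists)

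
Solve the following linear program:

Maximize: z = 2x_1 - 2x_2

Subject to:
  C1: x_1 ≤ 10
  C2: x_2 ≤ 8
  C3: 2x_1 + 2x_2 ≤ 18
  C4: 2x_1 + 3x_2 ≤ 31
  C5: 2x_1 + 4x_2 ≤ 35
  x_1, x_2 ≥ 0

Evaluate the objective at each vertex of the feasible region:
  z(0, 0) = 0
  z(9, 0) = 18  ←
  z(1, 8) = -14
  z(0, 8) = -16
The maximum is at x_1 = 9, x_2 = 0.

x_1 = 9, x_2 = 0, z = 18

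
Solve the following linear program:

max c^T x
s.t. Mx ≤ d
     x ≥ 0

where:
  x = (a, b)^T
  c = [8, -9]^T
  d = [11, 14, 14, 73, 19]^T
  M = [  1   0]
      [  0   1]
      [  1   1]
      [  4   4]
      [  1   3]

Evaluate the objective at each vertex of the feasible region:
  z(0, 0) = 0
  z(11, 0) = 88  ←
  z(11, 2.667) = 64
  z(0, 6.333) = -57
The maximum is at a = 11, b = 0.

a = 11, b = 0, z = 88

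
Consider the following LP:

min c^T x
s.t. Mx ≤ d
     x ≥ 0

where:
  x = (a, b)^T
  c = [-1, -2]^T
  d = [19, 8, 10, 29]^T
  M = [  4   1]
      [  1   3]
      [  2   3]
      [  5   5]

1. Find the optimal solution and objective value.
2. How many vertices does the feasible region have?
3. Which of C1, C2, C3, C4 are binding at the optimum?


1. a = 2, b = 2, z = -6
2. 5
3. C2, C3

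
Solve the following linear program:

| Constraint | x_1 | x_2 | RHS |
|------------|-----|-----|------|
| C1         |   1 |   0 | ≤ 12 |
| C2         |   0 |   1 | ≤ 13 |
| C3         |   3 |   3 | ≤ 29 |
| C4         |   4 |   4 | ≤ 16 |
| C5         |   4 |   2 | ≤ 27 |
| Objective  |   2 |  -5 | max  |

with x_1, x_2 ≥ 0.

Evaluate the objective at each vertex of the feasible region:
  z(0, 0) = 0
  z(4, 0) = 8  ←
  z(0, 4) = -20
The maximum is at x_1 = 4, x_2 = 0.

x_1 = 4, x_2 = 0, z = 8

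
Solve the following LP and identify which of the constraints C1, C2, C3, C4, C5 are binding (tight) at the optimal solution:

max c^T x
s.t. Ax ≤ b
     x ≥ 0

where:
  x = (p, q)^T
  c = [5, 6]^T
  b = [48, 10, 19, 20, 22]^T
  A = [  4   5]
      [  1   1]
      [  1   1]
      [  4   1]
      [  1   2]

At p = 2, q = 8, compute slack b - a·x for each constraint:
  C1: 48 − 48 = 0  (binding)
  C2: 10 − 10 = 0  (binding)
  C3: 19 − 10 = 9  (slack)
  C4: 20 − 16 = 4  (slack)
  C5: 22 − 18 = 4  (slack)

Optimal: p = 2, q = 8
Binding: C1, C2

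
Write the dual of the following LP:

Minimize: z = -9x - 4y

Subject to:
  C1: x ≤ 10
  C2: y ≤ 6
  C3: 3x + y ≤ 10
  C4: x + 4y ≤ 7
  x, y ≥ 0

Primal min cᵀx s.t. Ax ≤ b, x ≥ 0  →  Dual max −bᵀy s.t. Aᵀy ≥ −c, y ≥ 0.

Maximize: z = -10y1 - 6y2 - 10y3 - 7y4

Subject to:
  y1 + 3y3 + y4 ≥ 9
  y2 + y3 + 4y4 ≥ 4
  y1, y2, y3, y4 ≥ 0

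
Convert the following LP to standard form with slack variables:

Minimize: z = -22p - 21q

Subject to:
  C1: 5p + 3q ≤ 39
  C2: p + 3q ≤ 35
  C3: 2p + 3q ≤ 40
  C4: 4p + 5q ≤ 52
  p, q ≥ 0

min z = -22p - 21q

s.t.
  5p + 3q + s1 = 39
  p + 3q + s2 = 35
  2p + 3q + s3 = 40
  4p + 5q + s4 = 52
  p, q, s1, s2, s3, s4 ≥ 0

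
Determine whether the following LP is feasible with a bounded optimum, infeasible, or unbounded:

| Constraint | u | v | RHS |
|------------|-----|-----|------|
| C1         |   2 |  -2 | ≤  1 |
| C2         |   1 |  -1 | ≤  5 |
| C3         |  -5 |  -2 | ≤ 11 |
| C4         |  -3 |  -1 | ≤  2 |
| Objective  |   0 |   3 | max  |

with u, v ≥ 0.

Unbounded (objective can increase without bound)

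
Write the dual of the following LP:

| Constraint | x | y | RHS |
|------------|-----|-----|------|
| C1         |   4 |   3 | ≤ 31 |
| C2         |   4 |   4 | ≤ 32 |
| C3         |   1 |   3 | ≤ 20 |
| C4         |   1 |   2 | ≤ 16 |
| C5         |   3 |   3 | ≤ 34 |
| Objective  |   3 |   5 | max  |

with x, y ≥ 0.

Primal max cᵀx s.t. Ax ≤ b, x ≥ 0  →  Dual min bᵀy s.t. Aᵀy ≥ c, y ≥ 0.

Minimize: z = 31y1 + 32y2 + 20y3 + 16y4 + 34y5

Subject to:
  4y1 + 4y2 + y3 + y4 + 3y5 ≥ 3
  3y1 + 4y2 + 3y3 + 2y4 + 3y5 ≥ 5
  y1, y2, y3, y4, y5 ≥ 0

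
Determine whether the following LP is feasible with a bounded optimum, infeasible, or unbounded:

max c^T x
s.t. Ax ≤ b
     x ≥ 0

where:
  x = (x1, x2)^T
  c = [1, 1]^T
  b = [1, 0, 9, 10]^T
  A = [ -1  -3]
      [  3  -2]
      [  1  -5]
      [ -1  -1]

Unbounded (objective can increase without bound)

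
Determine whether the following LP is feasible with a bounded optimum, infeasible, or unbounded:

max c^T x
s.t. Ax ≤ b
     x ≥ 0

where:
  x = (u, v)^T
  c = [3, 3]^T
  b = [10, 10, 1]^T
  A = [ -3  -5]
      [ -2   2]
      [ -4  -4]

Unbounded (objective can increase without bound)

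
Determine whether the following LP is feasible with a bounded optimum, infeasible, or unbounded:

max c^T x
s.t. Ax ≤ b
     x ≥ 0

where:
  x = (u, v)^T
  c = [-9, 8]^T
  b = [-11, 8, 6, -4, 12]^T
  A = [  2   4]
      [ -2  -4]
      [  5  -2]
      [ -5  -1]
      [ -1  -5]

Infeasible (no feasible solution exists)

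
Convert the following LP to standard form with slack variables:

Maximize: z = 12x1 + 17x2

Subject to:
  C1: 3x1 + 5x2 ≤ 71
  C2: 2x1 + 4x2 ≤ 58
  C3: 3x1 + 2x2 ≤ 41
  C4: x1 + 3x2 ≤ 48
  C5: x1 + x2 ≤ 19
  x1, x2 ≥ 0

max z = 12x1 + 17x2

s.t.
  3x1 + 5x2 + s1 = 71
  2x1 + 4x2 + s2 = 58
  3x1 + 2x2 + s3 = 41
  x1 + 3x2 + s4 = 48
  x1 + x2 + s5 = 19
  x1, x2, s1, s2, s3, s4, s5 ≥ 0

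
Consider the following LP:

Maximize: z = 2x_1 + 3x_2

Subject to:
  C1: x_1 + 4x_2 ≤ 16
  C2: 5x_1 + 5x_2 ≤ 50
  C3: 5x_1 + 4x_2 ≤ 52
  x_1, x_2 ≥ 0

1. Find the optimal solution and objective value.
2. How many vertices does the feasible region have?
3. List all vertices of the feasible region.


1. x_1 = 8, x_2 = 2, z = 22
2. 4
3. (0, 0), (10, 0), (8, 2), (0, 4)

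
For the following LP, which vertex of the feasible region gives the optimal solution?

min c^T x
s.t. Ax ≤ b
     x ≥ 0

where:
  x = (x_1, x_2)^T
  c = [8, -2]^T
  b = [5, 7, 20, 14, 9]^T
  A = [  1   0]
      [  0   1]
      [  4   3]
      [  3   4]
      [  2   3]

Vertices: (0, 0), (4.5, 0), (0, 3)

Evaluate the objective at each vertex of the feasible region:
  z(0, 0) = 0
  z(4.5, 0) = 36
  z(0, 3) = -6  ←
The minimum is at x_1 = 0, x_2 = 3.

(0, 3)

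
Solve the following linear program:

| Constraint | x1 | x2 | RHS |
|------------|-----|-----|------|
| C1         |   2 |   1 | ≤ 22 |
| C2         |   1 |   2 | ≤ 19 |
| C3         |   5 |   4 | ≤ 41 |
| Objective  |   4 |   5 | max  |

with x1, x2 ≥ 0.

Evaluate the objective at each vertex of the feasible region:
  z(0, 0) = 0
  z(8.2, 0) = 32.8
  z(1, 9) = 49  ←
  z(0, 9.5) = 47.5
The maximum is at x1 = 1, x2 = 9.

x1 = 1, x2 = 9, z = 49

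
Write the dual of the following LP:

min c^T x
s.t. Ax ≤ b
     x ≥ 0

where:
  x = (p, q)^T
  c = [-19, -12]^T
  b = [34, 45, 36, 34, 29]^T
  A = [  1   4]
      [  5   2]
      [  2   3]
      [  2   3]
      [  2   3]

Primal min cᵀx s.t. Ax ≤ b, x ≥ 0  →  Dual max −bᵀy s.t. Aᵀy ≥ −c, y ≥ 0.

Maximize: z = -34y1 - 45y2 - 36y3 - 34y4 - 29y5

Subject to:
  y1 + 5y2 + 2y3 + 2y4 + 2y5 ≥ 19
  4y1 + 2y2 + 3y3 + 3y4 + 3y5 ≥ 12
  y1, y2, y3, y4, y5 ≥ 0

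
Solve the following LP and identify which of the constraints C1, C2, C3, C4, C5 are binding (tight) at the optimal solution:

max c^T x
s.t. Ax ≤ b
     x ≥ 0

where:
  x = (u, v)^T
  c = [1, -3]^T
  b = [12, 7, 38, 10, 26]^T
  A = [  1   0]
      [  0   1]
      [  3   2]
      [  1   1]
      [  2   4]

At u = 10, v = 0, compute slack b - a·x for each constraint:
  C1: 12 − 10 = 2  (slack)
  C2: 7 − 0 = 7  (slack)
  C3: 38 − 30 = 8  (slack)
  C4: 10 − 10 = 0  (binding)
  C5: 26 − 20 = 6  (slack)

Optimal: u = 10, v = 0
Binding: C4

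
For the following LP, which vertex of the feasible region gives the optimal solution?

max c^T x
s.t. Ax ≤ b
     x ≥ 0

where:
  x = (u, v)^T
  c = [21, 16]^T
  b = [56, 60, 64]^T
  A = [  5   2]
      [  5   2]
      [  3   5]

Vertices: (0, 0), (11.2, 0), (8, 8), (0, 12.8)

Evaluate the objective at each vertex of the feasible region:
  z(0, 0) = 0
  z(11.2, 0) = 235.2
  z(8, 8) = 296  ←
  z(0, 12.8) = 204.8
The maximum is at u = 8, v = 8.

(8, 8)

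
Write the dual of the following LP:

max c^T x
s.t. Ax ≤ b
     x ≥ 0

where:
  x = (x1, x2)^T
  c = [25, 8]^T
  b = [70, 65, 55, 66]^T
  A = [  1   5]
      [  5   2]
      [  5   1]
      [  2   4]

Primal max cᵀx s.t. Ax ≤ b, x ≥ 0  →  Dual min bᵀy s.t. Aᵀy ≥ c, y ≥ 0.

Minimize: z = 70y1 + 65y2 + 55y3 + 66y4

Subject to:
  y1 + 5y2 + 5y3 + 2y4 ≥ 25
  5y1 + 2y2 + y3 + 4y4 ≥ 8
  y1, y2, y3, y4 ≥ 0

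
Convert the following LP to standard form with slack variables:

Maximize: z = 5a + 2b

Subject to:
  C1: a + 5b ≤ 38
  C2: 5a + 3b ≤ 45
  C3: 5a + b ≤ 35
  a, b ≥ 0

max z = 5a + 2b

s.t.
  a + 5b + s1 = 38
  5a + 3b + s2 = 45
  5a + b + s3 = 35
  a, b, s1, s2, s3 ≥ 0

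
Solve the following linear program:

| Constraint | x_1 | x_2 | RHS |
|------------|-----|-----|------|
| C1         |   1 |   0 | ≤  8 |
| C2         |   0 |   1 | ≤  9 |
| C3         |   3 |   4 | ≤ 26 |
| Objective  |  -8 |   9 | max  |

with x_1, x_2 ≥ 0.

Evaluate the objective at each vertex of the feasible region:
  z(0, 0) = 0
  z(8, 0) = -64
  z(8, 0.5) = -59.5
  z(0, 6.5) = 58.5  ←
The maximum is at x_1 = 0, x_2 = 6.5.

x_1 = 0, x_2 = 6.5, z = 58.5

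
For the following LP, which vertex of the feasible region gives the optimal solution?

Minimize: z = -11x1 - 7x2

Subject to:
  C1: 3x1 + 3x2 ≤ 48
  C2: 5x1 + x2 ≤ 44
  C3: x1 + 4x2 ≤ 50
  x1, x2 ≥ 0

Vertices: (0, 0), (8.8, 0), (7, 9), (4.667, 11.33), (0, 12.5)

Evaluate the objective at each vertex of the feasible region:
  z(0, 0) = 0
  z(8.8, 0) = -96.8
  z(7, 9) = -140  ←
  z(4.667, 11.33) = -130.7
  z(0, 12.5) = -87.5
The minimum is at x1 = 7, x2 = 9.

(7, 9)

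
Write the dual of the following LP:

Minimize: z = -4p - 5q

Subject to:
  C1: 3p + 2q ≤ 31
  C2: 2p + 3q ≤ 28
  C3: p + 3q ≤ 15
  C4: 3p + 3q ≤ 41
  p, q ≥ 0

Primal min cᵀx s.t. Ax ≤ b, x ≥ 0  →  Dual max −bᵀy s.t. Aᵀy ≥ −c, y ≥ 0.

Maximize: z = -31y1 - 28y2 - 15y3 - 41y4

Subject to:
  3y1 + 2y2 + y3 + 3y4 ≥ 4
  2y1 + 3y2 + 3y3 + 3y4 ≥ 5
  y1, y2, y3, y4 ≥ 0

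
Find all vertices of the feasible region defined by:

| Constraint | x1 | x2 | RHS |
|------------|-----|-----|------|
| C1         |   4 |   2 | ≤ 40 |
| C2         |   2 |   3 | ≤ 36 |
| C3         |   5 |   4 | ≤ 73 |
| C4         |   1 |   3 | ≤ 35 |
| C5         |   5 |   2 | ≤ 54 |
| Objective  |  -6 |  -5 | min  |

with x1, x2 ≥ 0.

(0, 0), (10, 0), (6, 8), (1, 11.33), (0, 11.67)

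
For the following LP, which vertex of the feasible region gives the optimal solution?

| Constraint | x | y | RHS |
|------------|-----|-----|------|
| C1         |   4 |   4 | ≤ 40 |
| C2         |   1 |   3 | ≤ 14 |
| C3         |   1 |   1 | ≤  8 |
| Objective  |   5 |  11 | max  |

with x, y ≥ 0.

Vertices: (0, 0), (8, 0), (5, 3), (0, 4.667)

Evaluate the objective at each vertex of the feasible region:
  z(0, 0) = 0
  z(8, 0) = 40
  z(5, 3) = 58  ←
  z(0, 4.667) = 51.33
The maximum is at x = 5, y = 3.

(5, 3)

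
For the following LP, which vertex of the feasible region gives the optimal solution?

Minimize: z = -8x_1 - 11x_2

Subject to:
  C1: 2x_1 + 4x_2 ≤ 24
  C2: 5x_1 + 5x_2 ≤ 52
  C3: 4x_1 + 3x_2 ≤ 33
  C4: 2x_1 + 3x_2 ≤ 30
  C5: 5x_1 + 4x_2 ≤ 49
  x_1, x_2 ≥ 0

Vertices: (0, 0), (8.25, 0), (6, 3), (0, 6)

Evaluate the objective at each vertex of the feasible region:
  z(0, 0) = 0
  z(8.25, 0) = -66
  z(6, 3) = -81  ←
  z(0, 6) = -66
The minimum is at x_1 = 6, x_2 = 3.

(6, 3)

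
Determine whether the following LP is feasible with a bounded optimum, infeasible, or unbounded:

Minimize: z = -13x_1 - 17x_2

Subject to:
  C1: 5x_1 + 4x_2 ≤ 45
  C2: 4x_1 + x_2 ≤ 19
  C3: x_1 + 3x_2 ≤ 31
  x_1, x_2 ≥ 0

Feasible with a bounded optimal solution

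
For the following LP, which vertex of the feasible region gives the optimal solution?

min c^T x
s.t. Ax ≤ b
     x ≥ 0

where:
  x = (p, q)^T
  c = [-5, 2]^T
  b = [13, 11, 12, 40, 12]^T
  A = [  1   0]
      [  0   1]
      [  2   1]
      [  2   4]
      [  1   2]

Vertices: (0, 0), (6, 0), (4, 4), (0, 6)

Evaluate the objective at each vertex of the feasible region:
  z(0, 0) = 0
  z(6, 0) = -30  ←
  z(4, 4) = -12
  z(0, 6) = 12
The minimum is at p = 6, q = 0.

(6, 0)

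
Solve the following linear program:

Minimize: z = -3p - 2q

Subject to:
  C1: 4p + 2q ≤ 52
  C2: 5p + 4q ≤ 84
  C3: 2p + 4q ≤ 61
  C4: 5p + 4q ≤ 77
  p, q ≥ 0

Evaluate the objective at each vertex of the feasible region:
  z(0, 0) = 0
  z(13, 0) = -39
  z(9, 8) = -43  ←
  z(5.333, 12.58) = -41.17
  z(0, 15.25) = -30.5
The minimum is at p = 9, q = 8.

p = 9, q = 8, z = -43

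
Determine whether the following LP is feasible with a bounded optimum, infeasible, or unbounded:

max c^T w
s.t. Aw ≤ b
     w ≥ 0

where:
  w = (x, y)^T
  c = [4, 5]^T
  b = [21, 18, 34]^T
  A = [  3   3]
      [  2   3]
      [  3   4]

Feasible with a bounded optimal solution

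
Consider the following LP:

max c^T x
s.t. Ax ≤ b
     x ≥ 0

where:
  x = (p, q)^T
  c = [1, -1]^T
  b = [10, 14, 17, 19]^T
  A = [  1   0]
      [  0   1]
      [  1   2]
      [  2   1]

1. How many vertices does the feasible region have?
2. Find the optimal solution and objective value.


1. 4
2. p = 9.5, q = 0, z = 9.5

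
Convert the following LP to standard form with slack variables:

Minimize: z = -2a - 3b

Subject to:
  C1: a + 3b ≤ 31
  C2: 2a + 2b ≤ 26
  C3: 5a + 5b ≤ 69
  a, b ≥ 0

min z = -2a - 3b

s.t.
  a + 3b + s1 = 31
  2a + 2b + s2 = 26
  5a + 5b + s3 = 69
  a, b, s1, s2, s3 ≥ 0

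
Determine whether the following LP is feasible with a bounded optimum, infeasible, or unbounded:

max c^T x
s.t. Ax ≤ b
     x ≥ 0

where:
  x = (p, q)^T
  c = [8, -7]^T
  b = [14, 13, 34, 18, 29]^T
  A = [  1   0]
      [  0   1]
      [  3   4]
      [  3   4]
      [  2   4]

Feasible with a bounded optimal solution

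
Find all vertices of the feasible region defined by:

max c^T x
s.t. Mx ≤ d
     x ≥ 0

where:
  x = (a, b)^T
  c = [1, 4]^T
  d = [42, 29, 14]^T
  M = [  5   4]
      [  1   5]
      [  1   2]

(0, 0), (8.4, 0), (4.667, 4.667), (4, 5), (0, 5.8)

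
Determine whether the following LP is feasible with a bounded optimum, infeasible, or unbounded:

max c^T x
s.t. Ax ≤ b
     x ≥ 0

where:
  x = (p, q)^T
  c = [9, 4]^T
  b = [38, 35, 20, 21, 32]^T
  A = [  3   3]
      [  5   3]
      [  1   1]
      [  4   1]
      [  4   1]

Feasible with a bounded optimal solution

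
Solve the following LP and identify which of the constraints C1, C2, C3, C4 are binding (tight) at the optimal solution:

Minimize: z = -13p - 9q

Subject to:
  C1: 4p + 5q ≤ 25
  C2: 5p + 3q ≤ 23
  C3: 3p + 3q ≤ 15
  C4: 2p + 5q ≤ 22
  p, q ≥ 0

At p = 4, q = 1, compute slack b - a·x for each constraint:
  C1: 25 − 21 = 4  (slack)
  C2: 23 − 23 = 0  (binding)
  C3: 15 − 15 = 0  (binding)
  C4: 22 − 13 = 9  (slack)

Optimal: p = 4, q = 1
Binding: C2, C3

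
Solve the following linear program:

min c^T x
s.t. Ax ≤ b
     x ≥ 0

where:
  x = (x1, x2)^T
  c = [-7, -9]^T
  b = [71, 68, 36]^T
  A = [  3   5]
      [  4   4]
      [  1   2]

Evaluate the objective at each vertex of the feasible region:
  z(0, 0) = 0
  z(17, 0) = -119
  z(7, 10) = -139  ←
  z(0, 14.2) = -127.8
The minimum is at x1 = 7, x2 = 10.

x1 = 7, x2 = 10, z = -139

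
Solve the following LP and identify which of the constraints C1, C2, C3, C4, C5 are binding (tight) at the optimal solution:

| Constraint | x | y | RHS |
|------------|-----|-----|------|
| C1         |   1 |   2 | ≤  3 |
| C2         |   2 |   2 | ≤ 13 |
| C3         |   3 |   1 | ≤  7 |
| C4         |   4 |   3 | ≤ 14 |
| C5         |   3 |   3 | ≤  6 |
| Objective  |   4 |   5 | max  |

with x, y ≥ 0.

At x = 1, y = 1, compute slack b - a·x for each constraint:
  C1: 3 − 3 = 0  (binding)
  C2: 13 − 4 = 9  (slack)
  C3: 7 − 4 = 3  (slack)
  C4: 14 − 7 = 7  (slack)
  C5: 6 − 6 = 0  (binding)

Optimal: x = 1, y = 1
Binding: C1, C5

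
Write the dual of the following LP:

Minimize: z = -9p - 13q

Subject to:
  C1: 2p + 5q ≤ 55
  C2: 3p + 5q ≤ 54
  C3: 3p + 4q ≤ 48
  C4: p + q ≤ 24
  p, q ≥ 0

Primal min cᵀx s.t. Ax ≤ b, x ≥ 0  →  Dual max −bᵀy s.t. Aᵀy ≥ −c, y ≥ 0.

Maximize: z = -55y1 - 54y2 - 48y3 - 24y4

Subject to:
  2y1 + 3y2 + 3y3 + y4 ≥ 9
  5y1 + 5y2 + 4y3 + y4 ≥ 13
  y1, y2, y3, y4 ≥ 0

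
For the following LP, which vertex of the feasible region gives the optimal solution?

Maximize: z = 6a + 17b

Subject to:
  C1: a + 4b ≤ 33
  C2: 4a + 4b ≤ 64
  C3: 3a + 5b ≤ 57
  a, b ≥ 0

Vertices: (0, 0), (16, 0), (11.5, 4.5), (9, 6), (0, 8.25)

Evaluate the objective at each vertex of the feasible region:
  z(0, 0) = 0
  z(16, 0) = 96
  z(11.5, 4.5) = 145.5
  z(9, 6) = 156  ←
  z(0, 8.25) = 140.2
The maximum is at a = 9, b = 6.

(9, 6)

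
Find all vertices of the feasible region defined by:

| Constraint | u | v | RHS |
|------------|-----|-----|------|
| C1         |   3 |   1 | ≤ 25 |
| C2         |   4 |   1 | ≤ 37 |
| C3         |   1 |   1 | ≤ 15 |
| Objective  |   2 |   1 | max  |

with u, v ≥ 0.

(0, 0), (8.333, 0), (5, 10), (0, 15)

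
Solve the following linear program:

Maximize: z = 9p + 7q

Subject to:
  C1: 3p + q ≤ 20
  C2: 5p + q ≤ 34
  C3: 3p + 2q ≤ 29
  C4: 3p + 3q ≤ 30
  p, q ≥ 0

Evaluate the objective at each vertex of the feasible region:
  z(0, 0) = 0
  z(6.667, 0) = 60
  z(5, 5) = 80  ←
  z(0, 10) = 70
The maximum is at p = 5, q = 5.

p = 5, q = 5, z = 80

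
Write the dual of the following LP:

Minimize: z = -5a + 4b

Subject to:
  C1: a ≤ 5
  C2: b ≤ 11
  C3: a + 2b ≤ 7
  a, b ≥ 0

Primal min cᵀx s.t. Ax ≤ b, x ≥ 0  →  Dual max −bᵀy s.t. Aᵀy ≥ −c, y ≥ 0.

Maximize: z = -5y1 - 11y2 - 7y3

Subject to:
  y1 + y3 ≥ 5
  y2 + 2y3 ≥ -4
  y1, y2, y3 ≥ 0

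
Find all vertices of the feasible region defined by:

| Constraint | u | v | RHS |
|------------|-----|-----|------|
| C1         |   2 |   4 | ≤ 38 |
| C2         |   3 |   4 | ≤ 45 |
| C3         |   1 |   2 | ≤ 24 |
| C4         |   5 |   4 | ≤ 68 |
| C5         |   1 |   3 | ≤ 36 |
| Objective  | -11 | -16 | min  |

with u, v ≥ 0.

(0, 0), (13.6, 0), (11.5, 2.625), (7, 6), (0, 9.5)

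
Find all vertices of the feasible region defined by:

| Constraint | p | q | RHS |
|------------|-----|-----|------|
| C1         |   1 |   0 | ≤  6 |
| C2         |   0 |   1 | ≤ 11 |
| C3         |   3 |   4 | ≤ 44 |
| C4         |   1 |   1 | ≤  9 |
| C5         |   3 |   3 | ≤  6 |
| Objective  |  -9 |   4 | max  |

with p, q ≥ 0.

(0, 0), (2, 0), (0, 2)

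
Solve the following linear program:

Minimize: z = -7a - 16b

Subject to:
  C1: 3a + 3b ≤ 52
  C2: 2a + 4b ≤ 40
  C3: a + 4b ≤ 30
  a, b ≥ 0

Evaluate the objective at each vertex of the feasible region:
  z(0, 0) = 0
  z(17.33, 0) = -121.3
  z(14.67, 2.667) = -145.3
  z(10, 5) = -150  ←
  z(0, 7.5) = -120
The minimum is at a = 10, b = 5.

a = 10, b = 5, z = -150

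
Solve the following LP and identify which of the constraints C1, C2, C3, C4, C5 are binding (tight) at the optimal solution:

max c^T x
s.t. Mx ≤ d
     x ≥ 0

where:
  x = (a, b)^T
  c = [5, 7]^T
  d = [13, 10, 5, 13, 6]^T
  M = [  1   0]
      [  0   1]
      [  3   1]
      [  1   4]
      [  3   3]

At a = 0, b = 2, compute slack b - a·x for each constraint:
  C1: 13 − 0 = 13  (slack)
  C2: 10 − 2 = 8  (slack)
  C3: 5 − 2 = 3  (slack)
  C4: 13 − 8 = 5  (slack)
  C5: 6 − 6 = 0  (binding)

Optimal: a = 0, b = 2
Binding: C5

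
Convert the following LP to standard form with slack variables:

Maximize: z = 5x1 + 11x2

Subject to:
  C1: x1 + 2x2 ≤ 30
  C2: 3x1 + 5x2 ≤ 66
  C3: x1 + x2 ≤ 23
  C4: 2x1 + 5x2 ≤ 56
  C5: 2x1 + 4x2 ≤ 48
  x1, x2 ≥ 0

max z = 5x1 + 11x2

s.t.
  x1 + 2x2 + s1 = 30
  3x1 + 5x2 + s2 = 66
  x1 + x2 + s3 = 23
  2x1 + 5x2 + s4 = 56
  2x1 + 4x2 + s5 = 48
  x1, x2, s1, s2, s3, s4, s5 ≥ 0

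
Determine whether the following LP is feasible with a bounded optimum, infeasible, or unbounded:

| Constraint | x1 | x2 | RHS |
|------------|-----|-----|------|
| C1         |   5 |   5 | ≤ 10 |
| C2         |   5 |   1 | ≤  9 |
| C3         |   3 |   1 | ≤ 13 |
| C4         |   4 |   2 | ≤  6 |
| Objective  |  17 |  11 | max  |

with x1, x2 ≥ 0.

Feasible with a bounded optimal solution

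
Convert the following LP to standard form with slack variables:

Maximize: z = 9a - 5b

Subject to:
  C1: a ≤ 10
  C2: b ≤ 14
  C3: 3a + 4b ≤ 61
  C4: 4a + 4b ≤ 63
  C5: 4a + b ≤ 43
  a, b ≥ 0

max z = 9a - 5b

s.t.
  a + s1 = 10
  b + s2 = 14
  3a + 4b + s3 = 61
  4a + 4b + s4 = 63
  4a + b + s5 = 43
  a, b, s1, s2, s3, s4, s5 ≥ 0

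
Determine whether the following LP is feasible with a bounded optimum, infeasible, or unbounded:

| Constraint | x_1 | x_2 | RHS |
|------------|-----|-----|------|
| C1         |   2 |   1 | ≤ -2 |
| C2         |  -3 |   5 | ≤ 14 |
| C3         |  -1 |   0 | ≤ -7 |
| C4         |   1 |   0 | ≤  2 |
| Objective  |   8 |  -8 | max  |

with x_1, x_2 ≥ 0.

Infeasible (no feasible solution exists)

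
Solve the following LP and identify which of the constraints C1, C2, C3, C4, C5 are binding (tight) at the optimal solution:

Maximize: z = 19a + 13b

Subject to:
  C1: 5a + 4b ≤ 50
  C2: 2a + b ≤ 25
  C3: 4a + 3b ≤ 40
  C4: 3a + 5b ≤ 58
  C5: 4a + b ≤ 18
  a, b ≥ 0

At a = 2, b = 10, compute slack b - a·x for each constraint:
  C1: 50 − 50 = 0  (binding)
  C2: 25 − 14 = 11  (slack)
  C3: 40 − 38 = 2  (slack)
  C4: 58 − 56 = 2  (slack)
  C5: 18 − 18 = 0  (binding)

Optimal: a = 2, b = 10
Binding: C1, C5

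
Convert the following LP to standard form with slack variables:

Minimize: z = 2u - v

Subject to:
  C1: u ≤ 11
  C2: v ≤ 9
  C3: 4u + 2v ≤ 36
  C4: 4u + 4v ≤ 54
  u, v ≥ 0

min z = 2u - v

s.t.
  u + s1 = 11
  v + s2 = 9
  4u + 2v + s3 = 36
  4u + 4v + s4 = 54
  u, v, s1, s2, s3, s4 ≥ 0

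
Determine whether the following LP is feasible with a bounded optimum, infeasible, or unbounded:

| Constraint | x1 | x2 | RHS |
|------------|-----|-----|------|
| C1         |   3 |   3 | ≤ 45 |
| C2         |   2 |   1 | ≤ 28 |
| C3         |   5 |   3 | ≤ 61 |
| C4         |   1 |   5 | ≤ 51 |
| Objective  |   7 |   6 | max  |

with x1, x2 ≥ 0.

Feasible with a bounded optimal solution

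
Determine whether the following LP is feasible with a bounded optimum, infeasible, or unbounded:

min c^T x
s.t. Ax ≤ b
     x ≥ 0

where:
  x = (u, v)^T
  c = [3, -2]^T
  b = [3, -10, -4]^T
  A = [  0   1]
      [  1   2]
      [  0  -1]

Infeasible (no feasible solution exists)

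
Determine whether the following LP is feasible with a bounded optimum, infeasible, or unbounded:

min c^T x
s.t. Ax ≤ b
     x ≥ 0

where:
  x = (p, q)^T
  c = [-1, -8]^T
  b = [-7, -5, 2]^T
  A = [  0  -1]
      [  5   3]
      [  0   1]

Infeasible (no feasible solution exists)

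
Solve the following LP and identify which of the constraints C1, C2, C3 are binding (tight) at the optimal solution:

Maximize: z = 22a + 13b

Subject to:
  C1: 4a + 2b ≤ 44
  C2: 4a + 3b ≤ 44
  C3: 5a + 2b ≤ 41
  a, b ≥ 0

At a = 5, b = 8, compute slack b - a·x for each constraint:
  C1: 44 − 36 = 8  (slack)
  C2: 44 − 44 = 0  (binding)
  C3: 41 − 41 = 0  (binding)

Optimal: a = 5, b = 8
Binding: C2, C3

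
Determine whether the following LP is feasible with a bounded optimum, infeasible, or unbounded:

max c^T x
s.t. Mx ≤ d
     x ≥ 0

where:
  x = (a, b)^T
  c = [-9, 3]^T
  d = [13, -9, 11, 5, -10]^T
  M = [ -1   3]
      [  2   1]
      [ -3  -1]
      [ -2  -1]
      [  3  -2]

Infeasible (no feasible solution exists)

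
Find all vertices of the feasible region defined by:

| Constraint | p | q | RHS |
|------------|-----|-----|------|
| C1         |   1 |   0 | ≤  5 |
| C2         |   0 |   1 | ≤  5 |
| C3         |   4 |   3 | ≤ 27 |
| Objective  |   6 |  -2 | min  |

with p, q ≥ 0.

(0, 0), (5, 0), (5, 2.333), (3, 5), (0, 5)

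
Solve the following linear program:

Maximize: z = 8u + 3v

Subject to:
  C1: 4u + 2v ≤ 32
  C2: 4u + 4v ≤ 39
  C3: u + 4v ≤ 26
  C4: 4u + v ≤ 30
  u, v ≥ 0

Evaluate the objective at each vertex of the feasible region:
  z(0, 0) = 0
  z(7.5, 0) = 60
  z(7, 2) = 62  ←
  z(6.25, 3.5) = 60.5
  z(4.333, 5.417) = 50.92
  z(0, 6.5) = 19.5
The maximum is at u = 7, v = 2.

u = 7, v = 2, z = 62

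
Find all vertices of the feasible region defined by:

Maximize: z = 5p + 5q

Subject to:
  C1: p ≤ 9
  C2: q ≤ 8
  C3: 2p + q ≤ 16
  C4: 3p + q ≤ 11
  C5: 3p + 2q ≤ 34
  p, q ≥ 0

(0, 0), (3.667, 0), (1, 8), (0, 8)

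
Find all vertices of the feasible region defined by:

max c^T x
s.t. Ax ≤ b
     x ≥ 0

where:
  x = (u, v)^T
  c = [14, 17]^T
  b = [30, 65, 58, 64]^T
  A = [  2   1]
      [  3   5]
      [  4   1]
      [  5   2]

(0, 0), (12.8, 0), (10, 7), (0, 13)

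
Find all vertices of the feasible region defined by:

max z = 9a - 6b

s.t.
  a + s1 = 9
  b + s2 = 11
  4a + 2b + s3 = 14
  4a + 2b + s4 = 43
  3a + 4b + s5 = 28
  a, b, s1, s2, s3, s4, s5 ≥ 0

(0, 0), (3.5, 0), (0, 7)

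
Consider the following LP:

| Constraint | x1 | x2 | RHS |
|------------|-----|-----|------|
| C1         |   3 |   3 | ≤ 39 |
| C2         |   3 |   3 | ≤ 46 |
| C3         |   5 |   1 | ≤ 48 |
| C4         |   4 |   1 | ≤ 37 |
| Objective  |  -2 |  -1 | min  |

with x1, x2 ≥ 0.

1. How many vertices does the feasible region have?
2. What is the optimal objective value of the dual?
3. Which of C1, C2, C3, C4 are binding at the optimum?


1. 4
2. -21
3. C1, C4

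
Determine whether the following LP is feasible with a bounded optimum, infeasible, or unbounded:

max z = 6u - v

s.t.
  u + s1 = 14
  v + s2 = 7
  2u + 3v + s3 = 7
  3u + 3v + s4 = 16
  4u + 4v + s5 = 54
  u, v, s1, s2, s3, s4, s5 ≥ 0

Feasible with a bounded optimal solution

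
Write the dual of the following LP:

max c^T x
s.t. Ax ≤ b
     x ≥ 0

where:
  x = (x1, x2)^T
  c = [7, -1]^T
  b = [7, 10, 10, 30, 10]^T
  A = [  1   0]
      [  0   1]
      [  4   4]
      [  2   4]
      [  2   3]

Primal max cᵀx s.t. Ax ≤ b, x ≥ 0  →  Dual min bᵀy s.t. Aᵀy ≥ c, y ≥ 0.

Minimize: z = 7y1 + 10y2 + 10y3 + 30y4 + 10y5

Subject to:
  y1 + 4y3 + 2y4 + 2y5 ≥ 7
  y2 + 4y3 + 4y4 + 3y5 ≥ -1
  y1, y2, y3, y4, y5 ≥ 0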